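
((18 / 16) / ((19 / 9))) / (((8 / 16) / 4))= 81 / 19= 4.26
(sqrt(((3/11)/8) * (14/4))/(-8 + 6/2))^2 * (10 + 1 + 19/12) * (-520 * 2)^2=714532/11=64957.45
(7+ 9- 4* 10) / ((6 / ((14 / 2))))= -28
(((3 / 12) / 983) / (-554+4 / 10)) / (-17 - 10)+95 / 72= 387734525 / 293861952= 1.32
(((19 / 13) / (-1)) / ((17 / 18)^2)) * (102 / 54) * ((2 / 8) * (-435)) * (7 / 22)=520695 / 4862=107.09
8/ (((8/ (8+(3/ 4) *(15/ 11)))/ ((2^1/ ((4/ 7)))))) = 2779/ 88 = 31.58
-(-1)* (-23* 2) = -46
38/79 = 0.48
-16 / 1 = -16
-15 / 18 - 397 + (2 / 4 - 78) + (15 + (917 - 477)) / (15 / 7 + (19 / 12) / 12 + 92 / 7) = -20785546 / 46623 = -445.82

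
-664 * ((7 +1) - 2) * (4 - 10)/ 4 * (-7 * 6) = -250992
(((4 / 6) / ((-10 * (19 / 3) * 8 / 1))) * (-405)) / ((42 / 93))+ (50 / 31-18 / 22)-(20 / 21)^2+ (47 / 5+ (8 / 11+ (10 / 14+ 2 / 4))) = 2836491233 / 228579120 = 12.41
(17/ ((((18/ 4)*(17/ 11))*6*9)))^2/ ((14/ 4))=242/ 413343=0.00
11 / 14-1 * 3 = -2.21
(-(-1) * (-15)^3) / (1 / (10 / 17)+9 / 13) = -438750 / 311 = -1410.77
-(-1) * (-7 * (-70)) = 490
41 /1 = 41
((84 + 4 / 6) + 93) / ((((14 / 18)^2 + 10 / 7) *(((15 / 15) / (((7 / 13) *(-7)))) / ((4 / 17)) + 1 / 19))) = -375144588 / 4615459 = -81.28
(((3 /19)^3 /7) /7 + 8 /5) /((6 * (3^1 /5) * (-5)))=-2688863 /30248190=-0.09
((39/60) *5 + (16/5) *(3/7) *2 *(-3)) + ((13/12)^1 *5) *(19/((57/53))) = 57151/630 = 90.72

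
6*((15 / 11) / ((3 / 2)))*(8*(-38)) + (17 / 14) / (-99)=-2298257 / 1386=-1658.19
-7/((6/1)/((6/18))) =-7/18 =-0.39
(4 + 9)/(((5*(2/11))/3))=429/10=42.90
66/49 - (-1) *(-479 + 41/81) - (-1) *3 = -1881889/3969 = -474.15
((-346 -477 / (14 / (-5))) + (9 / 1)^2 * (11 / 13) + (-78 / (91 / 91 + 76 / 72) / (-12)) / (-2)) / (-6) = 182972 / 10101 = 18.11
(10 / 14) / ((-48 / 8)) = -5 / 42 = -0.12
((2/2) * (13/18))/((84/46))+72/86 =40073/32508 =1.23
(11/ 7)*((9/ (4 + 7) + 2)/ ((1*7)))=31/ 49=0.63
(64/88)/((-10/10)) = -8/11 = -0.73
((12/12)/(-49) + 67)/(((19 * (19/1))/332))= 61.60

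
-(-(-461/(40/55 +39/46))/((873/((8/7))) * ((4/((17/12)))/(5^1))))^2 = -98283529578025/213493039182801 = -0.46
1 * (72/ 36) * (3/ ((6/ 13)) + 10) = 33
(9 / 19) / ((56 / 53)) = 477 / 1064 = 0.45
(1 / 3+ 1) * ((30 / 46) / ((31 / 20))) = 400 / 713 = 0.56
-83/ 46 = -1.80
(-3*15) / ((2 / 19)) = -855 / 2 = -427.50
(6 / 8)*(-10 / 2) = -15 / 4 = -3.75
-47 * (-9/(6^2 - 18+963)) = 47/109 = 0.43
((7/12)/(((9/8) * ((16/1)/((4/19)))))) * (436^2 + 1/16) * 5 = 106453795/16416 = 6484.76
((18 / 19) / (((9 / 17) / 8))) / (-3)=-272 / 57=-4.77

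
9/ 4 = 2.25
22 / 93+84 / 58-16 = -38608 / 2697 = -14.32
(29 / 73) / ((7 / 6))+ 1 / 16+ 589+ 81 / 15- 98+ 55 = 551.80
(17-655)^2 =407044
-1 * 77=-77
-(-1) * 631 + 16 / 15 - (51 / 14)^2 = 618.80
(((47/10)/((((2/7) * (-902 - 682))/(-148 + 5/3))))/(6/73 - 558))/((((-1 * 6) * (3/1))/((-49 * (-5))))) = 516629687/13934840832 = 0.04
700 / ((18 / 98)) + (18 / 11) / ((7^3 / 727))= 129531674 / 33957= 3814.58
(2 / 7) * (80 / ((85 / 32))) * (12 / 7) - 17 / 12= 133295 / 9996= 13.33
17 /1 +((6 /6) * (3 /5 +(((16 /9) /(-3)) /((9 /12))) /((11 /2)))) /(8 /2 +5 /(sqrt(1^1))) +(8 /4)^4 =1325168 /40095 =33.05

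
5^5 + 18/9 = 3127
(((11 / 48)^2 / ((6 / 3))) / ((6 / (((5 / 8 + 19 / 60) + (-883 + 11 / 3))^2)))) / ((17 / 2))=1344386913529 / 3384115200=397.26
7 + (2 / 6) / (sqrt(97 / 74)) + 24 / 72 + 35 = 42.62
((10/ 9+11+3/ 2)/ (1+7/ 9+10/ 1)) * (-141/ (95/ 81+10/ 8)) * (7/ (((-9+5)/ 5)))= 19587015/ 33284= 588.48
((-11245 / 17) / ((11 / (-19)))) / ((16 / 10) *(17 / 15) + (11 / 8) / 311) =39868023000 / 63429091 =628.54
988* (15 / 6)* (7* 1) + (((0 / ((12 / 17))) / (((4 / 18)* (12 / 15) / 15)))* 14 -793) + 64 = 16561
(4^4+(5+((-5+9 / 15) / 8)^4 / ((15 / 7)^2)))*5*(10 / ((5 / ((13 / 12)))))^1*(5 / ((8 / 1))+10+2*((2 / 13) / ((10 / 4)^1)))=1945120503663 / 64000000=30392.51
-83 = -83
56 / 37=1.51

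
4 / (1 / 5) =20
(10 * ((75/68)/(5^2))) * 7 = 105/34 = 3.09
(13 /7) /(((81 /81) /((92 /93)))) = 1196 /651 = 1.84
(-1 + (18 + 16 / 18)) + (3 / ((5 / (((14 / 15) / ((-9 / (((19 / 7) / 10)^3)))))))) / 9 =887505641 / 49612500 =17.89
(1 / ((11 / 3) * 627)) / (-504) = -1 / 1158696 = -0.00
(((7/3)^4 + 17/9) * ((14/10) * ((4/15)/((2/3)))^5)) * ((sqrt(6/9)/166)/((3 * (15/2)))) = 572096 * sqrt(6)/14181328125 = 0.00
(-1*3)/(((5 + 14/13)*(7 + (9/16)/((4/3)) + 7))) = -0.03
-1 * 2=-2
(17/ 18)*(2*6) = 11.33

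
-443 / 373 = -1.19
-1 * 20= -20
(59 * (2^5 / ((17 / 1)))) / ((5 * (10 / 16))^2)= 120832 / 10625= 11.37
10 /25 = 2 /5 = 0.40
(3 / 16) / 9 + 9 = 433 / 48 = 9.02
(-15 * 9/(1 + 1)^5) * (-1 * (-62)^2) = 129735/8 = 16216.88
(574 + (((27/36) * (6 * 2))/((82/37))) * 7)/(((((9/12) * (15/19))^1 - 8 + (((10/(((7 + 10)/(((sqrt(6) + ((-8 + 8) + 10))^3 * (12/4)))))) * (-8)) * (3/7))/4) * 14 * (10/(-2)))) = 0.00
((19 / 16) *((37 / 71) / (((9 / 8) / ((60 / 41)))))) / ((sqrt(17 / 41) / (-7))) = -8.75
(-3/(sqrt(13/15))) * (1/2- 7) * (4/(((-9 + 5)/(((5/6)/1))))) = -5 * sqrt(195)/4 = -17.46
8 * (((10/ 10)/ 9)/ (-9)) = -8/ 81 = -0.10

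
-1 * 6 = -6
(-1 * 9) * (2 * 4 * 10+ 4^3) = -1296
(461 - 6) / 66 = 455 / 66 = 6.89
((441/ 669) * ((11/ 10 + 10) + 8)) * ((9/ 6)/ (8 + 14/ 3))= 1.49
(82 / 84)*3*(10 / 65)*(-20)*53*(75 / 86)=-1629750 / 3913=-416.50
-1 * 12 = -12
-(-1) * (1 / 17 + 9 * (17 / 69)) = 890 / 391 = 2.28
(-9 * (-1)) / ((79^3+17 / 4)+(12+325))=36 / 1973521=0.00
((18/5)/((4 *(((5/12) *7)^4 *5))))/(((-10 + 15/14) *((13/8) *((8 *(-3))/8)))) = 0.00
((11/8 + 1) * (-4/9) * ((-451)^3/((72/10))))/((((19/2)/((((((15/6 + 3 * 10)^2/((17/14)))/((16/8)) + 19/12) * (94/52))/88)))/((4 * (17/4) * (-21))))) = -152699292733295/33696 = -4531674167.06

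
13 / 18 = 0.72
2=2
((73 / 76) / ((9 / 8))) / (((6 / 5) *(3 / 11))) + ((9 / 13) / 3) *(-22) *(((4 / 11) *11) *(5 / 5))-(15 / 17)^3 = -1807221838 / 98294391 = -18.39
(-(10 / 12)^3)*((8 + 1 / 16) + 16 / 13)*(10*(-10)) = 537.80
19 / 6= 3.17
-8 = -8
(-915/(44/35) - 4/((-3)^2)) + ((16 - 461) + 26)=-454325/396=-1147.29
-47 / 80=-0.59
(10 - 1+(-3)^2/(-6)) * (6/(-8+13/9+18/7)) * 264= -748440/251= -2981.83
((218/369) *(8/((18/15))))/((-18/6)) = -4360/3321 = -1.31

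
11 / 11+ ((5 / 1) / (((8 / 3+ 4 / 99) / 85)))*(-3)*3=-378407 / 268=-1411.97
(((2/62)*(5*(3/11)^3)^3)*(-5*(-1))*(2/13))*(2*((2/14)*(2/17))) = 98415000/113080097417287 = 0.00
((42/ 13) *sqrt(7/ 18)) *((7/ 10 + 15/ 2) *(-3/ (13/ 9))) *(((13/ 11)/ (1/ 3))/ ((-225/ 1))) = 2583 *sqrt(14)/ 17875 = 0.54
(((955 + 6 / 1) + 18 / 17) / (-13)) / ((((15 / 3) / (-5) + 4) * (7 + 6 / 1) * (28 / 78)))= -16355 / 3094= -5.29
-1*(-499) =499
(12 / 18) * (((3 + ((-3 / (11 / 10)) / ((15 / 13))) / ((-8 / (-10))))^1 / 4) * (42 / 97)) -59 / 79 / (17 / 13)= -0.57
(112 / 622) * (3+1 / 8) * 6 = 1050 / 311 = 3.38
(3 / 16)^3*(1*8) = 27 / 512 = 0.05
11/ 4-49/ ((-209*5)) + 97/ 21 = 650971/ 87780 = 7.42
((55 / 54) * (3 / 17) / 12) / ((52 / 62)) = 1705 / 95472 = 0.02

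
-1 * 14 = -14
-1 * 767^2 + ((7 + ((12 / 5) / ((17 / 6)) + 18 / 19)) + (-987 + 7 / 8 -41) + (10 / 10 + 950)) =-7601563791 / 12920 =-588356.33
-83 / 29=-2.86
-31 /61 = -0.51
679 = 679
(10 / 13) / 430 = 1 / 559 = 0.00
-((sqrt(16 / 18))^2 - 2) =10 / 9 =1.11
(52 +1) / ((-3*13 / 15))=-265 / 13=-20.38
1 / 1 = 1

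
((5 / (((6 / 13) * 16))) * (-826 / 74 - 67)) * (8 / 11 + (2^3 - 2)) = -15665 / 44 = -356.02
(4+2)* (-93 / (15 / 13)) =-2418 / 5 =-483.60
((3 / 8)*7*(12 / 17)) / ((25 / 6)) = 189 / 425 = 0.44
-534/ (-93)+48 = 1666/ 31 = 53.74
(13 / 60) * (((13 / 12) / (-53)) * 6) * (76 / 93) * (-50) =16055 / 14787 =1.09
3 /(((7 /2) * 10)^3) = 3 /42875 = 0.00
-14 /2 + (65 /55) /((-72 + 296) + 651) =-67362 /9625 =-7.00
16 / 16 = 1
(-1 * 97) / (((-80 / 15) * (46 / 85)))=24735 / 736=33.61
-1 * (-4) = 4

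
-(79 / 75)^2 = -6241 / 5625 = -1.11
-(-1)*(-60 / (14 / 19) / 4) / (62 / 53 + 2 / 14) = -15105 / 974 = -15.51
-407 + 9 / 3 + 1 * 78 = -326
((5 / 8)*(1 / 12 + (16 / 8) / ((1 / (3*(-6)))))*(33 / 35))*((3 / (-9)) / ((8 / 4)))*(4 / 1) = 4741 / 336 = 14.11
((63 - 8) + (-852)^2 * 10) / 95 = 1451819 / 19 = 76411.53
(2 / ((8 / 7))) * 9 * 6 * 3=567 / 2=283.50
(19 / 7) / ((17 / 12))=228 / 119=1.92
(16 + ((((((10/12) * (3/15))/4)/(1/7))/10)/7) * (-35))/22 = 761/1056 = 0.72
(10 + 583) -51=542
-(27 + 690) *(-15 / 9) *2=2390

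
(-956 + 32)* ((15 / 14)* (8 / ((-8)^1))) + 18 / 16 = 7929 / 8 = 991.12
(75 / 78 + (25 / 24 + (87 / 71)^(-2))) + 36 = 30439475 / 787176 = 38.67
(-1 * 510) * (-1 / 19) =510 / 19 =26.84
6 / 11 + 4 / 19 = 158 / 209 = 0.76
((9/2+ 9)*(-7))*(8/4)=-189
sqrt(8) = 2.83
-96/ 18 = -16/ 3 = -5.33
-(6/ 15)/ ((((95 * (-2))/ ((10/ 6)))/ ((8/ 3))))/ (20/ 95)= 2/ 45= 0.04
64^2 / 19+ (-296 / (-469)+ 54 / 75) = 48326598 / 222775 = 216.93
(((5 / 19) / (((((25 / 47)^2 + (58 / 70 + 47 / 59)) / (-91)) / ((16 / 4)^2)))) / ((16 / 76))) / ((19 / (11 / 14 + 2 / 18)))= -45.02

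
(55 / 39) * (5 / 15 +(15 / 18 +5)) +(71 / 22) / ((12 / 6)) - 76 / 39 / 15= 6719 / 660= 10.18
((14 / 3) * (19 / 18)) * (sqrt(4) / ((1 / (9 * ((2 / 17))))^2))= 3192 / 289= 11.04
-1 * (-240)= 240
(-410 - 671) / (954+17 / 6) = -6486 / 5741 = -1.13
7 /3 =2.33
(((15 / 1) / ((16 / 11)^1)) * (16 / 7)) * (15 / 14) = 2475 / 98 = 25.26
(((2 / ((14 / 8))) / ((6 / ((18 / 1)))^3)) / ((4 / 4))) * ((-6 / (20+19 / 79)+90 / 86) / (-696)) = -154719 / 4652557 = -0.03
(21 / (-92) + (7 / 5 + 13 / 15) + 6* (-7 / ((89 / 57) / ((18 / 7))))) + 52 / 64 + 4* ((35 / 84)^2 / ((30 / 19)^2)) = -437989697 / 6632280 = -66.04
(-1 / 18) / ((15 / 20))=-2 / 27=-0.07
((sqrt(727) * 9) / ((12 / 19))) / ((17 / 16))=228 * sqrt(727) / 17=361.62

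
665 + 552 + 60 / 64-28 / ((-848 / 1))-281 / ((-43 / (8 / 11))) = 490439151 / 401104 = 1222.72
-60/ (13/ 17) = -1020/ 13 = -78.46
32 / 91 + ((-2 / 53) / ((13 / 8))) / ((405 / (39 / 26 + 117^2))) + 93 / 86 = 2791361 / 4307310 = 0.65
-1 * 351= -351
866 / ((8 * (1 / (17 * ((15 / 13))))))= 110415 / 52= 2123.37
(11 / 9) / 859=11 / 7731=0.00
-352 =-352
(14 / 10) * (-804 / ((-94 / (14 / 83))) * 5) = 39396 / 3901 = 10.10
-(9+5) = -14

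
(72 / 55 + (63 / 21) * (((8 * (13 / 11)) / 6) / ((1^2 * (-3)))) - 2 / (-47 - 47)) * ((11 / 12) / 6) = -1903 / 50760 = -0.04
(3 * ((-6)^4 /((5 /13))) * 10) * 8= 808704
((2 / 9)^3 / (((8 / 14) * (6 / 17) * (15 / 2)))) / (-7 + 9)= 119 / 32805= 0.00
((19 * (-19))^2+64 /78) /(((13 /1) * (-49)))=-5082551 /24843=-204.59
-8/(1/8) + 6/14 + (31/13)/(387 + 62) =-2597248/40859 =-63.57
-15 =-15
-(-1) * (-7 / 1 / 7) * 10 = -10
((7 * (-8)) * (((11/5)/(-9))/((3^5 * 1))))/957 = 56/951345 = 0.00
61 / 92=0.66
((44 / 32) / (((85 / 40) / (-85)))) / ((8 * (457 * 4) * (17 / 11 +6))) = -605 / 1213792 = -0.00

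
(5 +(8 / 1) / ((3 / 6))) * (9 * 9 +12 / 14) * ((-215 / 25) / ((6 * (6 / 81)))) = -665253 / 20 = -33262.65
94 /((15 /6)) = 188 /5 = 37.60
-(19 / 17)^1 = -19 / 17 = -1.12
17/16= 1.06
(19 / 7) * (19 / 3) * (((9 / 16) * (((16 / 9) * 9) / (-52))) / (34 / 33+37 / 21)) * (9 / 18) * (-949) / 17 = 869649 / 29240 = 29.74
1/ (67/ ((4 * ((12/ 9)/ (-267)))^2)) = 0.00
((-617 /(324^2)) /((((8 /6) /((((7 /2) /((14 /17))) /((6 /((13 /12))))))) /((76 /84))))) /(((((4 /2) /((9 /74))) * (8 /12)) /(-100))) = 0.03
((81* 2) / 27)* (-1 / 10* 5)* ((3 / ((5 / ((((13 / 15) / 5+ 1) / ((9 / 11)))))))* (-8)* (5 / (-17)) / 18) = -3872 / 11475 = -0.34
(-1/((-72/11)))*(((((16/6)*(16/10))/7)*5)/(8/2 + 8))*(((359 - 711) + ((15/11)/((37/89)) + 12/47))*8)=-106652464/986013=-108.17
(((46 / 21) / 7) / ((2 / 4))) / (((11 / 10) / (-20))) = -11.38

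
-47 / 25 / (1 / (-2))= 3.76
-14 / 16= -7 / 8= -0.88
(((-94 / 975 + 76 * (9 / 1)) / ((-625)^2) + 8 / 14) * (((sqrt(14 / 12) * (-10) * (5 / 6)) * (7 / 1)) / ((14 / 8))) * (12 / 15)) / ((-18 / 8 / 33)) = 537893009984 * sqrt(42) / 14396484375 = 242.14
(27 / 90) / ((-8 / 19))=-57 / 80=-0.71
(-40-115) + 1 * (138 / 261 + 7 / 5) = -66586 / 435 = -153.07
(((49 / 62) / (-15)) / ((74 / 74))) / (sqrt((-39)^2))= -0.00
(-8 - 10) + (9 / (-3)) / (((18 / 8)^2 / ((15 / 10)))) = -170 / 9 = -18.89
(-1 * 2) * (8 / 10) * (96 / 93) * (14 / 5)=-3584 / 775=-4.62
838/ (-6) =-419/ 3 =-139.67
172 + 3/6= 345/2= 172.50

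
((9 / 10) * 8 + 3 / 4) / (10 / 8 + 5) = 159 / 125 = 1.27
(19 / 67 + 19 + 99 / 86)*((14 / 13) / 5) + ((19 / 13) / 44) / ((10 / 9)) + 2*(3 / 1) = 171899491 / 16479320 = 10.43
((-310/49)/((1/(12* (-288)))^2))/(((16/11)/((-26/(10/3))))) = 19855300608/49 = 405210216.49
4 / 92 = 1 / 23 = 0.04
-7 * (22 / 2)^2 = -847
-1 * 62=-62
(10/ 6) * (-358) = -1790/ 3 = -596.67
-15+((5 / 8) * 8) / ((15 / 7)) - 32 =-134 / 3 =-44.67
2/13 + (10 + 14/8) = 619/52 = 11.90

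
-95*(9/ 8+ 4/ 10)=-1159/ 8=-144.88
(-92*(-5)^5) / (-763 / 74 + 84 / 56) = -5318750 / 163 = -32630.37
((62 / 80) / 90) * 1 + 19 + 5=86431 / 3600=24.01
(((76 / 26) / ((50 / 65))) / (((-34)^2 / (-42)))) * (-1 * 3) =1197 / 2890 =0.41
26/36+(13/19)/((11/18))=6929/3762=1.84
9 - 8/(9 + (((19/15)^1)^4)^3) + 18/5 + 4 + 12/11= 1616327854243851389/92978378902249115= 17.38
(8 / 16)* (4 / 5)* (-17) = -34 / 5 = -6.80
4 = 4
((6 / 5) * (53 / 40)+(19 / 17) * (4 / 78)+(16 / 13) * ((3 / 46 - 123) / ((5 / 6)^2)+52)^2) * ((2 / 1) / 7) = 674814325169 / 122754450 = 5497.27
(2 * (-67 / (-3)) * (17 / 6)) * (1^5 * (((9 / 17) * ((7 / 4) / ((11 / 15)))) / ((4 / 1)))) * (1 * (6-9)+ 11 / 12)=-58625 / 704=-83.27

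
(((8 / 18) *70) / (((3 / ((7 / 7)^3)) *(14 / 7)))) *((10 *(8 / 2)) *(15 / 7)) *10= 40000 / 9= 4444.44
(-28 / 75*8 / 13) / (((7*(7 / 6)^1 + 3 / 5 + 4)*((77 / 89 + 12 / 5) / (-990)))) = 39473280 / 7234487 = 5.46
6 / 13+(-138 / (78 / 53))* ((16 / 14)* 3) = -29214 / 91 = -321.03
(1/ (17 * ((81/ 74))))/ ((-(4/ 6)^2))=-37/ 306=-0.12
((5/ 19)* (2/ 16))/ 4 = 0.01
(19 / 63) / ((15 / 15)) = 0.30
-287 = -287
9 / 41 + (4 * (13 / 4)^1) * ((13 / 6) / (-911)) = 42265 / 224106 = 0.19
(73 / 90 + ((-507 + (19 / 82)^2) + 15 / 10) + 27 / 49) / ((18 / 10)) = -7473763771 / 26687556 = -280.05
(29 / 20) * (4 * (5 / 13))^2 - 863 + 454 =-68541 / 169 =-405.57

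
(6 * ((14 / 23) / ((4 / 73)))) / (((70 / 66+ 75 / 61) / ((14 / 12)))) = 7200501 / 212060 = 33.96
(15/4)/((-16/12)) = -45/16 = -2.81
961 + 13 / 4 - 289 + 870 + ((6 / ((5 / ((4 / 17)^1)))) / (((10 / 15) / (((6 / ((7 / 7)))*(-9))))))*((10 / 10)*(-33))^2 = -23360.82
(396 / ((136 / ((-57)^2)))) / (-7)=-321651 / 238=-1351.47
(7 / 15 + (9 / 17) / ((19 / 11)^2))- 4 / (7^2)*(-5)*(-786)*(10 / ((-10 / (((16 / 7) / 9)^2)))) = 42443370446 / 1989216495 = 21.34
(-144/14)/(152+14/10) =-360/5369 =-0.07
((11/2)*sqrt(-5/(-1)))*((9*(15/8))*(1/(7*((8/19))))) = 28215*sqrt(5)/896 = 70.41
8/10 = 0.80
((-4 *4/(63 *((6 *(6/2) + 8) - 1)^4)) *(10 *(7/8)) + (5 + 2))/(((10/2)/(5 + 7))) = 19687484/1171875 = 16.80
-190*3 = -570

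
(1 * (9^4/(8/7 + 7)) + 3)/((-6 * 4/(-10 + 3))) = 17927/76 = 235.88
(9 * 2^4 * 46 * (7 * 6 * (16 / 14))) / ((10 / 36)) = 5723136 / 5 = 1144627.20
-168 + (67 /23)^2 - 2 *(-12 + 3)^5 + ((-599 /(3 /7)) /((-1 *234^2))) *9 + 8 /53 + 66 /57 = 1146718491827299 /9722895156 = 117940.02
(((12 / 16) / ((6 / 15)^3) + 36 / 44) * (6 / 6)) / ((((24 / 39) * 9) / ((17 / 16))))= 325091 / 135168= 2.41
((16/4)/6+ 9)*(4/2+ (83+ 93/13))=34742/39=890.82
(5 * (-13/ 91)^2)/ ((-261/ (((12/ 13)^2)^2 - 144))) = 2273360/ 40585181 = 0.06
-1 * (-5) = 5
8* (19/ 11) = 152/ 11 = 13.82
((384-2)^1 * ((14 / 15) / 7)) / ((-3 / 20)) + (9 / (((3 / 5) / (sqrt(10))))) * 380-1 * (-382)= 382 / 9 + 5700 * sqrt(10)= 18067.43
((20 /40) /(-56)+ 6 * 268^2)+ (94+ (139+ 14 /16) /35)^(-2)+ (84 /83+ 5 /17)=430945.30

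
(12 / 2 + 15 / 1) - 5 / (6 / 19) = 31 / 6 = 5.17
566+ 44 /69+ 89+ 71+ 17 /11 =552691 /759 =728.18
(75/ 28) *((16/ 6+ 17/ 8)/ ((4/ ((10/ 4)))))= 14375/ 1792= 8.02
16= 16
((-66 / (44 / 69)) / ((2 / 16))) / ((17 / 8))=-6624 / 17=-389.65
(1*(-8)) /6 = -4 /3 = -1.33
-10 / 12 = -5 / 6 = -0.83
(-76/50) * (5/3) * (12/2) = -76/5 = -15.20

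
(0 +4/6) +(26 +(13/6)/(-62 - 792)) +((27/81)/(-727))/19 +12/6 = 676260889/23592604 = 28.66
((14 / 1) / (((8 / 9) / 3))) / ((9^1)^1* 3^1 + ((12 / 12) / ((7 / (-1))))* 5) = 1323 / 736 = 1.80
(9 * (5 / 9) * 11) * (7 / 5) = 77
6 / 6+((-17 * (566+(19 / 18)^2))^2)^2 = 95204572170945901408411201 / 11019960576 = 8639284280044406.34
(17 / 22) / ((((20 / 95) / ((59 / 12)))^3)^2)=33735146225246706257 / 269072990208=125375446.27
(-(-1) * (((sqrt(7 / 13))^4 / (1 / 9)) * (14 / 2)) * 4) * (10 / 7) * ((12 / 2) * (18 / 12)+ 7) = 282240 / 169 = 1670.06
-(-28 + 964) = -936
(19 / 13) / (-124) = -19 / 1612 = -0.01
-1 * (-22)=22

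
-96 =-96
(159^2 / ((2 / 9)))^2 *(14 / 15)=120795373629 / 10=12079537362.90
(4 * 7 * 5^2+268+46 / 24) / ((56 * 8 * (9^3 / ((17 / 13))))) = 197863 / 50948352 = 0.00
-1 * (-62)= 62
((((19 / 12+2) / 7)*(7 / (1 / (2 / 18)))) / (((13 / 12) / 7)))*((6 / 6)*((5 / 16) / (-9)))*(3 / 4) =-1505 / 22464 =-0.07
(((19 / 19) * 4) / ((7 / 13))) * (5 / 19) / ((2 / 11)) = 1430 / 133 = 10.75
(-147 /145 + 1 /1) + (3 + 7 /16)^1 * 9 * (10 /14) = 358651 /16240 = 22.08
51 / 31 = 1.65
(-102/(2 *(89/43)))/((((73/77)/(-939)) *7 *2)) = 22651497/12994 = 1743.23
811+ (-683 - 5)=123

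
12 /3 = 4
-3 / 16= -0.19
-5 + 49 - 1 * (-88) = 132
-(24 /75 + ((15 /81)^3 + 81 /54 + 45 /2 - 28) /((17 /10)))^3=4891237565986063071928 /585383756933455171875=8.36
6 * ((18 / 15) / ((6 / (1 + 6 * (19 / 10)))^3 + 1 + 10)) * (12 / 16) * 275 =44239635 / 331076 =133.62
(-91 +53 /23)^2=4161600 /529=7866.92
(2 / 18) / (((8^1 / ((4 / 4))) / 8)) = 0.11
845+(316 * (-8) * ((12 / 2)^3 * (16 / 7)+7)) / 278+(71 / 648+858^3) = 398242091428451 / 630504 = 631625003.85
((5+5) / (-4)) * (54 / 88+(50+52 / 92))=-258965 / 2024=-127.95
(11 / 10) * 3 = 33 / 10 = 3.30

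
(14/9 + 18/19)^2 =183184/29241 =6.26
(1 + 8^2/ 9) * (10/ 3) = 730/ 27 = 27.04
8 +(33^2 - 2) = 1095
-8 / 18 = -4 / 9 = -0.44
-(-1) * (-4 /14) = -2 /7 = -0.29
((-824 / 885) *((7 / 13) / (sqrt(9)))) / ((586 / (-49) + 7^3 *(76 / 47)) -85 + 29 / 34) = -451645936 / 1239225766155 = -0.00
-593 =-593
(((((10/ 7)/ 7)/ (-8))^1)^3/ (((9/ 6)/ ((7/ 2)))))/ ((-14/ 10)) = 625/ 22588608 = 0.00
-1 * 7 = -7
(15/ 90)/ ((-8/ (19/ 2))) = -19/ 96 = -0.20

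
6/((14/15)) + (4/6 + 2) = 9.10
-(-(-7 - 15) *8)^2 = -30976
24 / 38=12 / 19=0.63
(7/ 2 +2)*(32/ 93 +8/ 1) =4268/ 93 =45.89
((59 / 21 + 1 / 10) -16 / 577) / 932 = 349187 / 112930440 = 0.00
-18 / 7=-2.57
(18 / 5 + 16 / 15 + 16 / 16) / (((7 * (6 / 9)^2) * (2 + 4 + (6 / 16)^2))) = 272 / 917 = 0.30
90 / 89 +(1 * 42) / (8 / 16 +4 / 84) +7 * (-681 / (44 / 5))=-41791341 / 90068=-464.00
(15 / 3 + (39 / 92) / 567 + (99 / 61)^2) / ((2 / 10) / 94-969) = -116083396735 / 14733298480446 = -0.01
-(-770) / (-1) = -770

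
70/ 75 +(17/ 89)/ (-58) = 72013/ 77430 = 0.93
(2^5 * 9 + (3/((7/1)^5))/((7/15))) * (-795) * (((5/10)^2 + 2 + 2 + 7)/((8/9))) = -10909465080075/3764768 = -2897778.85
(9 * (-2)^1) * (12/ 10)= -108/ 5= -21.60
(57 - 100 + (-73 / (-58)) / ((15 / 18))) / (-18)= 3008 / 1305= 2.30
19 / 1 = 19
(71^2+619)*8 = 45280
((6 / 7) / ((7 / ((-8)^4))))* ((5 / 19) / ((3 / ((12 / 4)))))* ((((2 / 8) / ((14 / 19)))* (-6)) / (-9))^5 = 5212840 / 66706983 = 0.08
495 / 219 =165 / 73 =2.26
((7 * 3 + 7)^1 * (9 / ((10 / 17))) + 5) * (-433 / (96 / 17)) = -15951287 / 480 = -33231.85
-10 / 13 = -0.77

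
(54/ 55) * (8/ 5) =432/ 275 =1.57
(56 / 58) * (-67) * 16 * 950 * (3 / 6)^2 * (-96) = 684364800 / 29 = 23598786.21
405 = 405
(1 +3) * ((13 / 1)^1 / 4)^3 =2197 / 16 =137.31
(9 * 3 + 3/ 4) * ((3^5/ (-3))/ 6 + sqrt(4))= -2553/ 8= -319.12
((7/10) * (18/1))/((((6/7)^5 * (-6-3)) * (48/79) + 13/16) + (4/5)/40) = -743541680/100172339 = -7.42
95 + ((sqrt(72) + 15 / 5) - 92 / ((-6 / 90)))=6* sqrt(2) + 1478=1486.49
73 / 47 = 1.55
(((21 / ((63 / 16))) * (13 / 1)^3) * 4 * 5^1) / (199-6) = 1214.23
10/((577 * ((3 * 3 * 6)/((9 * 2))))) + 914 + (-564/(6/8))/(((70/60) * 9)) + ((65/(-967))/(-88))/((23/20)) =842.39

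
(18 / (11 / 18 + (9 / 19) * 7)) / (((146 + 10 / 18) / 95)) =5263380 / 1771417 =2.97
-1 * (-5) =5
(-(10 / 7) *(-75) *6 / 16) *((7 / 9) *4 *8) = 1000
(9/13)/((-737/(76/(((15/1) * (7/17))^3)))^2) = 139418598544/1051408813032703125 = 0.00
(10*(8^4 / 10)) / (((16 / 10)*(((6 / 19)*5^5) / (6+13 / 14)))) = 235904 / 13125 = 17.97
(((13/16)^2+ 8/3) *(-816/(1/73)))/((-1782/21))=22195285/9504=2335.36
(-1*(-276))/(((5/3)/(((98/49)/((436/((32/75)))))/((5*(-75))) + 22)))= 6204823528/1703125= 3643.20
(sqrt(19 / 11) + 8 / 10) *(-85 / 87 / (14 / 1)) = -85 *sqrt(209) / 13398 - 34 / 609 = -0.15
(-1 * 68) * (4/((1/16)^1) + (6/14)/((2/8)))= -31280/7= -4468.57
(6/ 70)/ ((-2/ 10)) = -3/ 7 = -0.43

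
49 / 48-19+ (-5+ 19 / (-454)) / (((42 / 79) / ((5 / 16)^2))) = -13183489 / 697344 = -18.91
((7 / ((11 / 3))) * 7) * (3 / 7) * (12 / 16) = 189 / 44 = 4.30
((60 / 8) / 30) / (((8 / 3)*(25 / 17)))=0.06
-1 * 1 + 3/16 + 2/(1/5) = 147/16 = 9.19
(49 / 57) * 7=343 / 57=6.02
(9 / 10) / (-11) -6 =-669 / 110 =-6.08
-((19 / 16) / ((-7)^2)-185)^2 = -21031090441 / 614656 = -34216.03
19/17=1.12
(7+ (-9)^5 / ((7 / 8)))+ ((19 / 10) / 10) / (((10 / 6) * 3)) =-236171367 / 3500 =-67477.53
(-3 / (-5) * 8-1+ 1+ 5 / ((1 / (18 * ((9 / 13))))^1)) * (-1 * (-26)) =8724 / 5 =1744.80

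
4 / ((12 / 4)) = 4 / 3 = 1.33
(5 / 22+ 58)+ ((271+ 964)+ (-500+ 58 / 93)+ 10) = 1644679 / 2046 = 803.85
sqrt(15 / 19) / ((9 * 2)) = sqrt(285) / 342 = 0.05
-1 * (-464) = 464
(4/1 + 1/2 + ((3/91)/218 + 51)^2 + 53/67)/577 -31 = -402915189484751/15214104246796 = -26.48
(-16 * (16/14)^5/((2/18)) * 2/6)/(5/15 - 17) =2359296/420175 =5.62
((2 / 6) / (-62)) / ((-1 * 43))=1 / 7998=0.00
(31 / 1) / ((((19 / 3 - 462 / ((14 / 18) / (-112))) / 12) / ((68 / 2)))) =37944 / 199603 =0.19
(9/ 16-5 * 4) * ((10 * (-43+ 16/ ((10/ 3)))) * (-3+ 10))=51975.88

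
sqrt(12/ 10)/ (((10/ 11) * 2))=11 * sqrt(30)/ 100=0.60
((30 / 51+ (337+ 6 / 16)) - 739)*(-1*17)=54541 / 8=6817.62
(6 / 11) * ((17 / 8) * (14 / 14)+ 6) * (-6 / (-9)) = 2.95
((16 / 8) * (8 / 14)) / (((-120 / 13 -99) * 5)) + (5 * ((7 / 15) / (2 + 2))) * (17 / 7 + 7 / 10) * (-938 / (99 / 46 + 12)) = -120.96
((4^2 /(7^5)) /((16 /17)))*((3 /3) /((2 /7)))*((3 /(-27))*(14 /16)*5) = -85 /49392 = -0.00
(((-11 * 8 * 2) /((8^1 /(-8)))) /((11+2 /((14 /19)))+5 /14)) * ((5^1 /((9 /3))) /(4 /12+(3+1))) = 12320 /2561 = 4.81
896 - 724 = 172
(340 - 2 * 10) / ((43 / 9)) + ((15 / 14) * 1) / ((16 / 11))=652215 / 9632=67.71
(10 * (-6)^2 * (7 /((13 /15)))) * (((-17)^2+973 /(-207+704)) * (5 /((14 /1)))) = 278883000 /923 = 302148.43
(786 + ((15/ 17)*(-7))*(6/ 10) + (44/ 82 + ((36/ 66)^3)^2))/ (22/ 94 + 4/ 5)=227163845651075/ 300051058131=757.08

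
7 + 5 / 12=89 / 12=7.42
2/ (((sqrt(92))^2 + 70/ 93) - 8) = 93/ 3941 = 0.02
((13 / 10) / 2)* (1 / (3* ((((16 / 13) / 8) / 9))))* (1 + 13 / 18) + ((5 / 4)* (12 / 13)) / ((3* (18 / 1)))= 204521 / 9360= 21.85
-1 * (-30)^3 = 27000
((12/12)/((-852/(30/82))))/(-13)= 5/151372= 0.00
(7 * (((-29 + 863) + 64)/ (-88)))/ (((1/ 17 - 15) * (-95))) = -53431/ 1061720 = -0.05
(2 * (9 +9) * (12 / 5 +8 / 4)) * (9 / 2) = 3564 / 5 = 712.80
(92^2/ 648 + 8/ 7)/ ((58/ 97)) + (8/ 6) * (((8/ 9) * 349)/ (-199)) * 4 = 50527933/ 3272157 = 15.44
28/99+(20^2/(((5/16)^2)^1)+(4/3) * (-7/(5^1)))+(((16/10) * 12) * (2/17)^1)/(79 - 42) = 1274835952/311355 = 4094.48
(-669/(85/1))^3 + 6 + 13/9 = -2653618406/5527125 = -480.11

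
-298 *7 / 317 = -2086 / 317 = -6.58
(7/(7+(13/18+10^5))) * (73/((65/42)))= 386316/117009035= 0.00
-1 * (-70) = 70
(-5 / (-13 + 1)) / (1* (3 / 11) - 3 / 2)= -55 / 162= -0.34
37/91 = 0.41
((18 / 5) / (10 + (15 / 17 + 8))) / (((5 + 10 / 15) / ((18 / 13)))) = 324 / 6955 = 0.05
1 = 1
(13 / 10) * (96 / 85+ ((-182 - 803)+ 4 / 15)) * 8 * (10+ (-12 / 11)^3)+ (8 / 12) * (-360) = -151466540216 / 1697025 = -89254.16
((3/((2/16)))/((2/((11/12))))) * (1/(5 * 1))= 11/5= 2.20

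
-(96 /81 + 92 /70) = -2362 /945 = -2.50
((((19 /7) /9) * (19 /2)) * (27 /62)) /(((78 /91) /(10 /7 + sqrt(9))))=361 /56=6.45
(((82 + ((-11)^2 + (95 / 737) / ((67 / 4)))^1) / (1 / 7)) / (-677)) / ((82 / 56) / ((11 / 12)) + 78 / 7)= -54576837 / 331256777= -0.16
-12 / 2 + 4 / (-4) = -7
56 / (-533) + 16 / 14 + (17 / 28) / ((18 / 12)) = 32293 / 22386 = 1.44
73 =73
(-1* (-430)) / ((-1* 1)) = -430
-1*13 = -13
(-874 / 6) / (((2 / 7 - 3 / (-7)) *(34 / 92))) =-140714 / 255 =-551.82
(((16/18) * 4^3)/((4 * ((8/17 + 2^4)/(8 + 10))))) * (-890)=-96832/7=-13833.14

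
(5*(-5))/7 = -25/7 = -3.57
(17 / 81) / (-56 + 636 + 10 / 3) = 17 / 47250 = 0.00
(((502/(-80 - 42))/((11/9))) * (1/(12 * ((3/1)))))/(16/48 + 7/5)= -0.05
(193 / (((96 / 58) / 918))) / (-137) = -781.33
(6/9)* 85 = 170/3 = 56.67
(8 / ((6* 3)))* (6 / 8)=1 / 3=0.33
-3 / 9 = -1 / 3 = -0.33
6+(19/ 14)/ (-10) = 821/ 140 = 5.86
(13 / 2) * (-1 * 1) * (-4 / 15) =26 / 15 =1.73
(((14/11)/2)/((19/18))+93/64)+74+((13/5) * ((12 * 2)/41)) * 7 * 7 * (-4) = -609417527/2742080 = -222.25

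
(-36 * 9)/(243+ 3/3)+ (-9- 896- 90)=-60776/61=-996.33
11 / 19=0.58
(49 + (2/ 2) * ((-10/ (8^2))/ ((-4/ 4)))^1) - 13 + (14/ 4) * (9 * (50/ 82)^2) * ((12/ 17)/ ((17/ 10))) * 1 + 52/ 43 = 28228669735/ 668473184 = 42.23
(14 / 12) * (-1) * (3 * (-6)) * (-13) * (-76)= 20748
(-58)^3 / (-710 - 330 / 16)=1560896 / 5845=267.05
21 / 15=7 / 5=1.40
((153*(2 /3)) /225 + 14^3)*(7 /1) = 1440838 /75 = 19211.17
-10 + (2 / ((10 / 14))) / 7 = -48 / 5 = -9.60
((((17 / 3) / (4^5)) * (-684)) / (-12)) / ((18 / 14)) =2261 / 9216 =0.25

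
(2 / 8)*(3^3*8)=54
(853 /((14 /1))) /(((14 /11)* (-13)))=-9383 /2548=-3.68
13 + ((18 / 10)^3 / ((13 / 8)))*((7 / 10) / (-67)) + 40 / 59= 438106317 / 32118125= 13.64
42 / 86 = 21 / 43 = 0.49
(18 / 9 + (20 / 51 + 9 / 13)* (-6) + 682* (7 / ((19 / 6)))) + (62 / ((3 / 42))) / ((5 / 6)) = 53425392 / 20995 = 2544.67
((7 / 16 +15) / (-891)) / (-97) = 247 / 1382832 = 0.00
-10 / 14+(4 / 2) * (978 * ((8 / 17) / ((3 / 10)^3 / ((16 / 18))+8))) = 113.91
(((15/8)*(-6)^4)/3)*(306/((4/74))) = 4585410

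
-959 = -959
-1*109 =-109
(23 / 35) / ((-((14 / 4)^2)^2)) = -368 / 84035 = -0.00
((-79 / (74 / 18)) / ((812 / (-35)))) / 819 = 395 / 390572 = 0.00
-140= -140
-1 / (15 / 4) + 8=116 / 15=7.73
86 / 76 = 43 / 38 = 1.13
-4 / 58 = -0.07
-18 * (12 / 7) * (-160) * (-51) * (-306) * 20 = 10786867200 / 7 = 1540981028.57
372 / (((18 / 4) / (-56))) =-13888 / 3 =-4629.33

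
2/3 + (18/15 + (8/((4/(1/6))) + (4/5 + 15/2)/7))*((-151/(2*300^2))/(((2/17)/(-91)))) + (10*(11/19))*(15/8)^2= 4675404479/205200000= 22.78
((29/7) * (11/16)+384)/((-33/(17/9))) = -736559/33264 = -22.14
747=747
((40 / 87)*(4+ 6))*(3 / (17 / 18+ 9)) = 7200 / 5191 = 1.39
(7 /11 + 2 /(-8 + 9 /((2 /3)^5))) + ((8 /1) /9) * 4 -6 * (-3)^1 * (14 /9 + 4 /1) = 19924601 /191169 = 104.23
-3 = -3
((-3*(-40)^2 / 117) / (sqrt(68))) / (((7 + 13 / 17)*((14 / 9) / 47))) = -4700*sqrt(17) / 1001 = -19.36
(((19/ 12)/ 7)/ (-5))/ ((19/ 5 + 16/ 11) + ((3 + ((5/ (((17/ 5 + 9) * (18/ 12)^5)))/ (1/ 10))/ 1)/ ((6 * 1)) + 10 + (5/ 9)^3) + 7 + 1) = -1574397/ 835764118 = -0.00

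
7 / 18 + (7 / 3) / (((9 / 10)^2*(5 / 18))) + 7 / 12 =1225 / 108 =11.34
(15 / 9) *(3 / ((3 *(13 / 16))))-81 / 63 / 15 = 2683 / 1365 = 1.97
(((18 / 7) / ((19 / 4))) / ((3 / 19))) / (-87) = -0.04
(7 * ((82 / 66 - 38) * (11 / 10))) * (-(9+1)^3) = 849100 / 3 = 283033.33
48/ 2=24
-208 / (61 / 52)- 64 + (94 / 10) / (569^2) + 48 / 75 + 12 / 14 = -828833887353 / 3456148675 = -239.81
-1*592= -592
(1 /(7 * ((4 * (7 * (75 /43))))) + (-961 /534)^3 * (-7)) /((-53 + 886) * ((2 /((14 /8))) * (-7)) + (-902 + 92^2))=0.05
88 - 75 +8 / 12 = 41 / 3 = 13.67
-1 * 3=-3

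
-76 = -76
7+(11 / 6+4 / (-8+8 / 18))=847 / 102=8.30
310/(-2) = -155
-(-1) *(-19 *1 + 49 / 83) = -1528 / 83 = -18.41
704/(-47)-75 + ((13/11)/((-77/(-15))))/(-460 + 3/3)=-548043394/6090777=-89.98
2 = 2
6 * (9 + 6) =90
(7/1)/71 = 7/71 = 0.10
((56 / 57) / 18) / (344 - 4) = 7 / 43605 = 0.00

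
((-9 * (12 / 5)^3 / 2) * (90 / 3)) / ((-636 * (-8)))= -486 / 1325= -0.37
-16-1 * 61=-77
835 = 835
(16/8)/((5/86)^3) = 1272112/125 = 10176.90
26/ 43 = 0.60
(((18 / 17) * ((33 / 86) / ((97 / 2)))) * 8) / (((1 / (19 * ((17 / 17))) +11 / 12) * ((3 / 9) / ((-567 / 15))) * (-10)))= 0.78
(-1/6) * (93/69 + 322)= -53.89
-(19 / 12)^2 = -2.51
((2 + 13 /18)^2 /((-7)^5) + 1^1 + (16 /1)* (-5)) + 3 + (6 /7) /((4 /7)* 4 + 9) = -13603543 /179172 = -75.92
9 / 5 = 1.80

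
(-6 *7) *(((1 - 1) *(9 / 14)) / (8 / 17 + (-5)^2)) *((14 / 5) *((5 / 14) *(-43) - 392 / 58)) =0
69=69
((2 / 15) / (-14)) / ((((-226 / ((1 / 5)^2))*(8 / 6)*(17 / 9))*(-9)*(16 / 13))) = -13 / 215152000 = -0.00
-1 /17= -0.06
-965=-965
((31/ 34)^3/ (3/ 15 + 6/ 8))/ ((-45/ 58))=-1.03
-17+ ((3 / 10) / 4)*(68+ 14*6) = -28 / 5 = -5.60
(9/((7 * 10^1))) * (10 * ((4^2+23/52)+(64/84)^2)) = 390367/17836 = 21.89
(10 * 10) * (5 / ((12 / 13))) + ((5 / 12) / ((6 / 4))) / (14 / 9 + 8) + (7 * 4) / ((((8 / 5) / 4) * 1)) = 315635 / 516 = 611.70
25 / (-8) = -25 / 8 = -3.12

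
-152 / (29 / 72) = -10944 / 29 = -377.38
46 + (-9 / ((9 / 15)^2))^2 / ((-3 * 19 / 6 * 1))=-376 / 19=-19.79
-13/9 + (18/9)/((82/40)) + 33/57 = 772/7011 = 0.11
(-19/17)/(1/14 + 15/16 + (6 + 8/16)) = -2128/14297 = -0.15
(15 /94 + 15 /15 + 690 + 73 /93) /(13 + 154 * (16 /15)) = 30244895 /7748326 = 3.90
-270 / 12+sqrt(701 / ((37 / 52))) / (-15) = -45 / 2 -2 * sqrt(337181) / 555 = -24.59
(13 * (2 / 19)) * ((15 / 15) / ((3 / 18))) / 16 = 39 / 76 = 0.51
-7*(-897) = 6279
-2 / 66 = -1 / 33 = -0.03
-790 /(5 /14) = -2212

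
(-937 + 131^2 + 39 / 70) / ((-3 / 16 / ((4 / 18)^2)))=-4038112 / 945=-4273.13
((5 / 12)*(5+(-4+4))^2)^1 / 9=125 / 108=1.16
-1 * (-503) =503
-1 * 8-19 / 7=-75 / 7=-10.71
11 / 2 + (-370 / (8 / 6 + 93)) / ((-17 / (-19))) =10741 / 9622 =1.12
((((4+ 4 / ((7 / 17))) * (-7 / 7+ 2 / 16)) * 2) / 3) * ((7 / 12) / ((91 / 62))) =-124 / 39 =-3.18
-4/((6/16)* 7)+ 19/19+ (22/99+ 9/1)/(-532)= -2591/4788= -0.54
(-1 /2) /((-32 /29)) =29 /64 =0.45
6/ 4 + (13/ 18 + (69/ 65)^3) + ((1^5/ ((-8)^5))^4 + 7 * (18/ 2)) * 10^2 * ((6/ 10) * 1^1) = 2695297466858350039268701639/ 712397403455974539264000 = 3783.42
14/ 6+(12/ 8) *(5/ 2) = 73/ 12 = 6.08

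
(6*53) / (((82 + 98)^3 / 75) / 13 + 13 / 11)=45474 / 855529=0.05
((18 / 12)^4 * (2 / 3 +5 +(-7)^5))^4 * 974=6525353804963017913388567 / 128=50979326601273577448348.18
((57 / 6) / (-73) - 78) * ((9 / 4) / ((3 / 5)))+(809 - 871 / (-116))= 8866345 / 16936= 523.52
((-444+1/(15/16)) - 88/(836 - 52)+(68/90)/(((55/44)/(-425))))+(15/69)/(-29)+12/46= -2058090947/2941470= -699.68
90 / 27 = 10 / 3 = 3.33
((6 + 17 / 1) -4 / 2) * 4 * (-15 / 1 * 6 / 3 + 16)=-1176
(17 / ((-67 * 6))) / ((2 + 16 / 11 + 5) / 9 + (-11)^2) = -187 / 539216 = -0.00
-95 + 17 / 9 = -838 / 9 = -93.11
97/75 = 1.29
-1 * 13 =-13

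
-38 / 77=-0.49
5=5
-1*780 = -780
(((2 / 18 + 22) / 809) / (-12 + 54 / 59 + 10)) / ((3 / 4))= -11741 / 349488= -0.03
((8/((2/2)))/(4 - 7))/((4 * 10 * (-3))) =1/45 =0.02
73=73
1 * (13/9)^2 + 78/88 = 10595/3564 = 2.97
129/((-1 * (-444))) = 43/148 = 0.29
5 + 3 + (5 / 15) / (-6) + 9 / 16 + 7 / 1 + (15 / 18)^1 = 2353 / 144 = 16.34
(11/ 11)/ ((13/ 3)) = 3/ 13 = 0.23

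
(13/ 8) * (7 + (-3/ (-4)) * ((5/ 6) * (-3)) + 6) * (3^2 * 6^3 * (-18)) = -2530359/ 4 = -632589.75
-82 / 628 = -41 / 314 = -0.13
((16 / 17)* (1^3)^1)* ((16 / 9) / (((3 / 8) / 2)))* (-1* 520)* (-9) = 2129920 / 51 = 41763.14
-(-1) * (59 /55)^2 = 3481 /3025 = 1.15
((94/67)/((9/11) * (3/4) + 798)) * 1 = 4136/2354313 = 0.00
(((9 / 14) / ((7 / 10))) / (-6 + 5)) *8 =-7.35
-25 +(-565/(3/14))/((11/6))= -16095/11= -1463.18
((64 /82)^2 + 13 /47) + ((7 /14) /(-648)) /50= 4534689793 /5119653600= 0.89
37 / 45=0.82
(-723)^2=522729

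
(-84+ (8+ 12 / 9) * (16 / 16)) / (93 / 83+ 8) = -18592 / 2271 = -8.19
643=643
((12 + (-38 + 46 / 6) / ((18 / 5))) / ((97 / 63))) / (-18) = -1351 / 10476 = -0.13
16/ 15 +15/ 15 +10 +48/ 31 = 6331/ 465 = 13.62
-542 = -542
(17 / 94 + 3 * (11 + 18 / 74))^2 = 13910079481 / 12096484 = 1149.93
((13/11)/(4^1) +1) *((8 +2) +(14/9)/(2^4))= 13.08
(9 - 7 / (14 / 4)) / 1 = 7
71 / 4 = 17.75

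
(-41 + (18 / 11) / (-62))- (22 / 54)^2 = -41.19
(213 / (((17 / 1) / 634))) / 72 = 22507 / 204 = 110.33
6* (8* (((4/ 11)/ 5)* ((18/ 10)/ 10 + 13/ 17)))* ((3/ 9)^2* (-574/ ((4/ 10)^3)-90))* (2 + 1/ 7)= -4232248/ 595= -7113.02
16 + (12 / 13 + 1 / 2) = 453 / 26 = 17.42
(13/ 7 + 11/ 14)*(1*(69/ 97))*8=15.04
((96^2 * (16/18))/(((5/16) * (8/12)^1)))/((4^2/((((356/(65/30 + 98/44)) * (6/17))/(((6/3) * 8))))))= 54134784/12325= 4392.27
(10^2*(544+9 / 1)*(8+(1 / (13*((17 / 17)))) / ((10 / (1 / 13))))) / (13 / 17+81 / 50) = 63555460500 / 342563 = 185529.26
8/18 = 4/9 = 0.44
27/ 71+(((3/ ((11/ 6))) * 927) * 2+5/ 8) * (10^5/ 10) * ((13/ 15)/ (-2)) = -30808700734/ 2343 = -13149253.41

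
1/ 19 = 0.05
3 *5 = 15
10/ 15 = 2/ 3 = 0.67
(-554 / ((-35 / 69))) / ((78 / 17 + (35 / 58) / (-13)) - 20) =-489980868 / 6935005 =-70.65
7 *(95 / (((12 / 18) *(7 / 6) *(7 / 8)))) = 6840 / 7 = 977.14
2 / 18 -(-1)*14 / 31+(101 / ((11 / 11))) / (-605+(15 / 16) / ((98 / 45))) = 0.40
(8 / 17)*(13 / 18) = 52 / 153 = 0.34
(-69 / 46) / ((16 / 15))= -45 / 32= -1.41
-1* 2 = -2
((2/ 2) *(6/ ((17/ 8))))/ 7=48/ 119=0.40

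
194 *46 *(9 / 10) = 40158 / 5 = 8031.60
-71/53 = -1.34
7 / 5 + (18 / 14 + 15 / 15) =129 / 35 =3.69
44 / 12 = 3.67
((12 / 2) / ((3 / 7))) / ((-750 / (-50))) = 14 / 15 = 0.93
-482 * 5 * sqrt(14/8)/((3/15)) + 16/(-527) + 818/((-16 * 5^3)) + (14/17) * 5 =1938457/527000- 6025 * sqrt(7) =-15936.97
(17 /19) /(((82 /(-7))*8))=-119 /12464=-0.01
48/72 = 2/3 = 0.67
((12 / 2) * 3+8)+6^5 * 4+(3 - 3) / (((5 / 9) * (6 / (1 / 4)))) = 31130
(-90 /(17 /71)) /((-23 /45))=287550 /391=735.42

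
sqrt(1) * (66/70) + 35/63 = 1.50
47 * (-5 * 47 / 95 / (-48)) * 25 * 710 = 19604875 / 456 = 42993.15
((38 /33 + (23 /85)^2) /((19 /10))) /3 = 584014 /2718045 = 0.21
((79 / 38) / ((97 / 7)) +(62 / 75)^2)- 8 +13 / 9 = -118641641 / 20733750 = -5.72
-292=-292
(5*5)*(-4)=-100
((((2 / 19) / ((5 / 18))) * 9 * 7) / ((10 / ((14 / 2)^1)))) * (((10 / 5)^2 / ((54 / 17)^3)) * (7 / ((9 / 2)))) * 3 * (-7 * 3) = -23592226 / 115425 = -204.39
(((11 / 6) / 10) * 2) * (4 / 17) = 22 / 255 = 0.09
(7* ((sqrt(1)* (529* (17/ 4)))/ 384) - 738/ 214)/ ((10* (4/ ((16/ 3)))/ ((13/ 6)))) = 80196649/ 7395840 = 10.84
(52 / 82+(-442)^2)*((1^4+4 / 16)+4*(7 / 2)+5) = 324402975 / 82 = 3956133.84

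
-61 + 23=-38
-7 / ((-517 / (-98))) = -686 / 517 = -1.33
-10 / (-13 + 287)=-5 / 137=-0.04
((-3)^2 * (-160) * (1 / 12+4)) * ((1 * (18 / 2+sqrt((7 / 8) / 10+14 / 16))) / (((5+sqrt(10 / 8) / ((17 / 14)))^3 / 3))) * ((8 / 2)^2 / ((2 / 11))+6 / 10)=-29223591403293 / 212542745 - 3247065711477 * sqrt(385) / 4250854900+920465863821 * sqrt(77) / 1062713725+33136771097556 * sqrt(5) / 1062713725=-75159.32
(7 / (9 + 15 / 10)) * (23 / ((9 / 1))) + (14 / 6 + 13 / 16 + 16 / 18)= 2479 / 432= 5.74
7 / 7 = 1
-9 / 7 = -1.29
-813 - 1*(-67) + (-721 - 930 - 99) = -2496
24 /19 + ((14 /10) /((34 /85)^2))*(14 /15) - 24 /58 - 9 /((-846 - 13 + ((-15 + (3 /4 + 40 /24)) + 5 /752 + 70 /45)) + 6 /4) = 175411421929 /19433167206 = 9.03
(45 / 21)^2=225 / 49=4.59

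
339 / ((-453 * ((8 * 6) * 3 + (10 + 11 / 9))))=-1017 / 210947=-0.00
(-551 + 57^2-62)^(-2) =1 / 6948496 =0.00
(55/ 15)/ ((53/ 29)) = 319/ 159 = 2.01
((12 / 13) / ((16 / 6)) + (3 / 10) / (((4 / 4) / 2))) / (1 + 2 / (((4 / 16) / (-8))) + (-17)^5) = -123 / 184589600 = -0.00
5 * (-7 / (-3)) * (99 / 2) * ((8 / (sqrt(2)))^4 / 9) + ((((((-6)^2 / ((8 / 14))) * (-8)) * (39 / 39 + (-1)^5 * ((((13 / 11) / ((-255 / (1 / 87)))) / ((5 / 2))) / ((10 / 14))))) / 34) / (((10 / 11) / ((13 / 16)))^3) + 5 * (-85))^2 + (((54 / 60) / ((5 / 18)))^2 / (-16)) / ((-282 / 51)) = 41449438419391224085348900841029 / 162267196637184000000000000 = 255439.42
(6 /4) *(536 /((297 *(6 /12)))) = 536 /99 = 5.41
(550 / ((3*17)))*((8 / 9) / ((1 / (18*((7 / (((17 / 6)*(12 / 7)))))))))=215600 / 867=248.67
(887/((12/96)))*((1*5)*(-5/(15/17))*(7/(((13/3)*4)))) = -1055530/13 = -81194.62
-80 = -80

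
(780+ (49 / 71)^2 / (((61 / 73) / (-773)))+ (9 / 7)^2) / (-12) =-1284695095 / 45202647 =-28.42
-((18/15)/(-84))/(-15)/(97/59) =-59/101850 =-0.00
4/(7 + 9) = 1/4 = 0.25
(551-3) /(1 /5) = 2740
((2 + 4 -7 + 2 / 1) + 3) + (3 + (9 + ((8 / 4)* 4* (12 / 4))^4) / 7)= 331834 / 7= 47404.86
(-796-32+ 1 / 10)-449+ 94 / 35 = -17839 / 14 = -1274.21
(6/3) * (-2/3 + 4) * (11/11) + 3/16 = 329/48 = 6.85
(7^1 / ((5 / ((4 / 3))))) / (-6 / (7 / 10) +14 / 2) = -196 / 165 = -1.19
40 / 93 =0.43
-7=-7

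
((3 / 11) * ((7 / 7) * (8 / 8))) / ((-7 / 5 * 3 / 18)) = -90 / 77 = -1.17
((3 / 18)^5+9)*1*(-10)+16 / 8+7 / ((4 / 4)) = -314933 / 3888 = -81.00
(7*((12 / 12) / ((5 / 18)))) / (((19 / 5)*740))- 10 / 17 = -69229 / 119510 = -0.58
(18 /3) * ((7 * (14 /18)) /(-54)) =-49 /81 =-0.60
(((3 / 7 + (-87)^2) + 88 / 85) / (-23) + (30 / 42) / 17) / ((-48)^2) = -4503851 / 31530240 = -0.14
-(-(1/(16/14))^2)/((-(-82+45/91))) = 4459/474688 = 0.01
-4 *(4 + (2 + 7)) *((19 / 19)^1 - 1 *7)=312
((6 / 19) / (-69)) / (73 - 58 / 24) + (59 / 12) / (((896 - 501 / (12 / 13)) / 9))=21826897 / 174335469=0.13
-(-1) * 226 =226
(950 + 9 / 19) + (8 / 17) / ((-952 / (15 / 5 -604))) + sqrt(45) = 3*sqrt(5) + 36544776 / 38437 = 957.48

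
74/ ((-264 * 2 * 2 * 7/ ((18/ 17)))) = -111/ 10472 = -0.01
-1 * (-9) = 9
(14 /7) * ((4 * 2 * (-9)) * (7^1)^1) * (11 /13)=-11088 /13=-852.92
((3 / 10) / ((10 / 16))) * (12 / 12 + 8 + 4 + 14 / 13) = 2196 / 325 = 6.76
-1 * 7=-7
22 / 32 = 11 / 16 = 0.69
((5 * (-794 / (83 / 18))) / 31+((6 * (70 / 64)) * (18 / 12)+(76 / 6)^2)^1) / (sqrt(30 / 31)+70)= 739250113 / 363030048 - 105607159 * sqrt(930) / 112539314880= 2.01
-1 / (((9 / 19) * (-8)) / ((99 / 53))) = 0.49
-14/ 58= -7/ 29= -0.24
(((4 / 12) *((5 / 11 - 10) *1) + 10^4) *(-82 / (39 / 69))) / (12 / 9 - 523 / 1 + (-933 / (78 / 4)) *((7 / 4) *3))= 54102780 / 28831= 1876.55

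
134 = 134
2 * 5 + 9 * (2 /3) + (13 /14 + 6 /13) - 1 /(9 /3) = 9313 /546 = 17.06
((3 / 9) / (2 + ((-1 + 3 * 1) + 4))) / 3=1 / 72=0.01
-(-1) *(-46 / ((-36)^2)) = -0.04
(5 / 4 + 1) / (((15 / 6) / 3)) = 27 / 10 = 2.70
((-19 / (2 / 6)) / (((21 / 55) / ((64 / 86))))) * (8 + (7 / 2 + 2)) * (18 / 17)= -8125920 / 5117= -1588.02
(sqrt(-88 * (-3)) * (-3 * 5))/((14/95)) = -1425 * sqrt(66)/7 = -1653.82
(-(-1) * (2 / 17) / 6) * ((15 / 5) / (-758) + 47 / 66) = 0.01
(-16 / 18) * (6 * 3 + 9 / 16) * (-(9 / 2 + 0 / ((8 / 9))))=297 / 4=74.25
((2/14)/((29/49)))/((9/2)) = 14/261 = 0.05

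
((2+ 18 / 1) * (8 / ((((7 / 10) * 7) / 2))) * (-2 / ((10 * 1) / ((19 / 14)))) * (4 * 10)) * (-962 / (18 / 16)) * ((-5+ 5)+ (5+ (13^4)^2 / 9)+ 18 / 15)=1526776538967080960 / 27783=54953624121480.08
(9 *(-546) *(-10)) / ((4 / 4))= 49140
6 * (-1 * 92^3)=-4672128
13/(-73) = -13/73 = -0.18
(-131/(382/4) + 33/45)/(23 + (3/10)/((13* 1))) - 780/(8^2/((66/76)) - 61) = -44163741986/718580391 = -61.46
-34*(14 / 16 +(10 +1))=-1615 / 4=-403.75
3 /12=1 /4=0.25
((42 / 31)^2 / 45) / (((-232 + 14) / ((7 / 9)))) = -686 / 4713705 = -0.00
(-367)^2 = 134689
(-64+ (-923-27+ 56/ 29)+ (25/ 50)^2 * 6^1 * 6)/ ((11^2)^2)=-29089/ 424589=-0.07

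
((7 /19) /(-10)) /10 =-7 /1900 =-0.00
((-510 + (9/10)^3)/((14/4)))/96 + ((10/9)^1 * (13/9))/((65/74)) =403669/1296000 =0.31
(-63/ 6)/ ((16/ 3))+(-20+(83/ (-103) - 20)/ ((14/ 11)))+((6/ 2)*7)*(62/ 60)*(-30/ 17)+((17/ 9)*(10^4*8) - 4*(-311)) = 537545544313/ 3530016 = 152278.50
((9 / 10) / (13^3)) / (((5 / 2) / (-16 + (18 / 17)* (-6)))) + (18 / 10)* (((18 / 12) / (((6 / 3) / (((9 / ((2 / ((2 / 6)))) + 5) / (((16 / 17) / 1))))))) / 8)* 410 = 45686253807 / 95613440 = 477.82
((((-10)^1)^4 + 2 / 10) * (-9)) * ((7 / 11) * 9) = -28350567 / 55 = -515464.85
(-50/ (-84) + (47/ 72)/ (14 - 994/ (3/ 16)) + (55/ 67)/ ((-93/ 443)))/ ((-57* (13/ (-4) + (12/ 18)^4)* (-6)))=7863811377/ 2476306091336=0.00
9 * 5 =45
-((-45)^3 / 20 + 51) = 18021 / 4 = 4505.25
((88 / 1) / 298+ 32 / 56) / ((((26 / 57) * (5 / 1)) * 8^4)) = 6441 / 69422080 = 0.00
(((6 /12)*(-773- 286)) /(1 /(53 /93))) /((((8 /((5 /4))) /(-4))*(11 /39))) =3648255 /5456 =668.67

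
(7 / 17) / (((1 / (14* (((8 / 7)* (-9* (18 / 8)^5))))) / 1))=-3720087 / 1088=-3419.20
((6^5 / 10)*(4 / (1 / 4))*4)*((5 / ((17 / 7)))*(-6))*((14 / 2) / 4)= -18289152 / 17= -1075832.47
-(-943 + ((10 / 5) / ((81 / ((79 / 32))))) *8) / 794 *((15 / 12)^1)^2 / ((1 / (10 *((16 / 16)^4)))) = 19085875 / 1029024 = 18.55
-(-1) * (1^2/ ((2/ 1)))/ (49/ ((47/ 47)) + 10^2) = 1/ 298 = 0.00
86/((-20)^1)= -4.30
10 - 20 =-10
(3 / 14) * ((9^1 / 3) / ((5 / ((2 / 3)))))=3 / 35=0.09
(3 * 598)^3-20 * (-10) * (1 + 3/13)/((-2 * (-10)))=75060364552/13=5773874196.31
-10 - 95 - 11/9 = -956/9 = -106.22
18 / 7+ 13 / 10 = 271 / 70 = 3.87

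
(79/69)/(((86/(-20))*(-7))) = 0.04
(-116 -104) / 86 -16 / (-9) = -302 / 387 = -0.78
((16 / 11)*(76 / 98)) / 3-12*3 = -57604 / 1617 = -35.62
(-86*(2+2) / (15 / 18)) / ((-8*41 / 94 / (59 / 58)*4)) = 30.09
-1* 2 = -2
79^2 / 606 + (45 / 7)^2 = 1532959 / 29694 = 51.63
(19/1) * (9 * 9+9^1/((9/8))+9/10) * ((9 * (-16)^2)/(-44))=-4919328/55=-89442.33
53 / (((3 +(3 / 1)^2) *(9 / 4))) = 1.96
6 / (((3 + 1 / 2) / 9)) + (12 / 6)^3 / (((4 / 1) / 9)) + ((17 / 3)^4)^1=603601 / 567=1064.55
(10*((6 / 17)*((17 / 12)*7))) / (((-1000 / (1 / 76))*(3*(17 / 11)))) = -0.00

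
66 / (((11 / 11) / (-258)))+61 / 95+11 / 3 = -4851752 / 285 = -17023.69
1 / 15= 0.07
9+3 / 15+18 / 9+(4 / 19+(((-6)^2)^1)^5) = 5744287804 / 95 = 60466187.41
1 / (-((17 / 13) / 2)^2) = -676 / 289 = -2.34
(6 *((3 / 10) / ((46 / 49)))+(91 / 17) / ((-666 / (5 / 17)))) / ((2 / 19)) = 201343912 / 11067255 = 18.19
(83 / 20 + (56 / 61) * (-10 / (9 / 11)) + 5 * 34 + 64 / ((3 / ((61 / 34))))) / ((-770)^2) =37556759 / 110670714000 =0.00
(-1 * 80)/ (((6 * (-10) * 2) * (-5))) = -2/ 15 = -0.13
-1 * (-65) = 65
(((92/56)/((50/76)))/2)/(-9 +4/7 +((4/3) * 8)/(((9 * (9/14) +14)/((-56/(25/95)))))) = -363147/35818490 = -0.01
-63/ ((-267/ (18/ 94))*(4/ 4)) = 189/ 4183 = 0.05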